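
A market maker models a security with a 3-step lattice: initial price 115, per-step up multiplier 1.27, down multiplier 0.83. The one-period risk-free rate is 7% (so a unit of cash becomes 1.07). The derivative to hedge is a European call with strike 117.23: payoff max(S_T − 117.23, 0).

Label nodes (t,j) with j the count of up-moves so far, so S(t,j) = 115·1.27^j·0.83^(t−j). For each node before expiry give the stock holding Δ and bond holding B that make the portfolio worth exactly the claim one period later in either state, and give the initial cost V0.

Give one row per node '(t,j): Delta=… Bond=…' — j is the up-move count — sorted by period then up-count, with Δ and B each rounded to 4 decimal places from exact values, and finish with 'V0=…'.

(0,0): Delta=0.7335 Bond=-56.5098
(1,0): Delta=0.4457 Bond=-33.0016
(1,1): Delta=0.8902 Bond=-83.3522
(2,0): Delta=0.0000 Bond=0.0000
(2,1): Delta=0.6885 Bond=-64.7381
(2,2): Delta=1.0000 Bond=-109.5607
V0=27.8373

The replicating-portfolio and risk-neutral prices coincide; use p* = (1.07−0.83)/(1.27−0.83) = 0.5455 for the latter.
At expiry t=3: V(3,0)=0.0000, V(3,1)=0.0000, V(3,2)=36.7213, V(3,3)=118.3340
  t=2,j=0: stock 79.2235 → up 100.6138 (V=0.0000), down 65.7555 (V=0.0000). Price 0.0000; hedge Δ=0.0000, bond B=0.0000.
  t=2,j=1: stock 121.2215 → up 153.9513 (V=36.7213), down 100.6138 (V=0.0000). Price 18.7194; hedge Δ=0.6885, bond B=-64.7381.
  t=2,j=2: stock 185.4835 → up 235.5640 (V=118.3340), down 153.9513 (V=36.7213). Price 75.9228; hedge Δ=1.0000, bond B=-109.5607.
  t=1,j=0: stock 95.4500 → up 121.2215 (V=18.7194), down 79.2235 (V=0.0000). Price 9.5426; hedge Δ=0.4457, bond B=-33.0016.
  t=1,j=1: stock 146.0500 → up 185.4835 (V=75.9228), down 121.2215 (V=18.7194). Price 46.6554; hedge Δ=0.8902, bond B=-83.3522.
  t=0,j=0: stock 115.0000 → up 146.0500 (V=46.6554), down 95.4500 (V=9.5426). Price 27.8373; hedge Δ=0.7335, bond B=-56.5098.
Check: Δ(0,0)·S0 + B(0,0) = 27.8373 = V0.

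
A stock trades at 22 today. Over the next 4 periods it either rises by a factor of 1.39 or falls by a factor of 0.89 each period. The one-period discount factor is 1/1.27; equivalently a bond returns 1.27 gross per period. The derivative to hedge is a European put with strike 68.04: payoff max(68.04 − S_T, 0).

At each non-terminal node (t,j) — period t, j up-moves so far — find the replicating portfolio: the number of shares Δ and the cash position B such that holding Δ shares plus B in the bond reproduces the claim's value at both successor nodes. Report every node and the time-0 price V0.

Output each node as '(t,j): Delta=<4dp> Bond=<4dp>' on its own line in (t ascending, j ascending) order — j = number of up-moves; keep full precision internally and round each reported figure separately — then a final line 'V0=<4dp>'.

(0,0): Delta=-0.7256 Bond=21.9237
(1,0): Delta=-1.0000 Bond=33.2164
(1,1): Delta=-0.6701 Bond=26.1463
(2,0): Delta=-1.0000 Bond=42.1849
(2,1): Delta=-1.0000 Bond=42.1849
(2,2): Delta=-0.6034 Bond=30.3702
(3,0): Delta=-1.0000 Bond=53.5748
(3,1): Delta=-1.0000 Bond=53.5748
(3,2): Delta=-1.0000 Bond=53.5748
(3,3): Delta=-0.5232 Bond=33.8319
V0=5.9612

Risk-neutral probability p* = (R−d)/(u−d) = (1.27−0.89)/(1.39−0.89) = 0.7600.
Terminal payoffs: V(4,0)=54.2367, V(4,1)=46.4820, V(4,2)=34.3708, V(4,3)=15.4556, V(4,4)=0.0000
  t=3,j=0: stock 15.5093 → up 21.5580 (V=46.4820), down 13.8033 (V=54.2367). Price 38.0655; hedge Δ=-1.0000, bond B=53.5748.
  t=3,j=1: stock 24.2224 → up 33.6692 (V=34.3708), down 21.5580 (V=46.4820). Price 29.3524; hedge Δ=-1.0000, bond B=53.5748.
  t=3,j=2: stock 37.8305 → up 52.5844 (V=15.4556), down 33.6692 (V=34.3708). Price 15.7443; hedge Δ=-1.0000, bond B=53.5748.
  t=3,j=3: stock 59.0836 → up 82.1262 (V=0.0000), down 52.5844 (V=15.4556). Price 2.9207; hedge Δ=-0.5232, bond B=33.8319.
  t=2,j=0: stock 17.4262 → up 24.2224 (V=29.3524), down 15.5093 (V=38.0655). Price 24.7587; hedge Δ=-1.0000, bond B=42.1849.
  t=2,j=1: stock 27.2162 → up 37.8305 (V=15.7443), down 24.2224 (V=29.3524). Price 14.9687; hedge Δ=-1.0000, bond B=42.1849.
  t=2,j=2: stock 42.5062 → up 59.0836 (V=2.9207), down 37.8305 (V=15.7443). Price 4.7231; hedge Δ=-0.6034, bond B=30.3702.
  t=1,j=0: stock 19.5800 → up 27.2162 (V=14.9687), down 17.4262 (V=24.7587). Price 13.6364; hedge Δ=-1.0000, bond B=33.2164.
  t=1,j=1: stock 30.5800 → up 42.5062 (V=4.7231), down 27.2162 (V=14.9687). Price 5.6552; hedge Δ=-0.6701, bond B=26.1463.
  t=0,j=0: stock 22.0000 → up 30.5800 (V=5.6552), down 19.5800 (V=13.6364). Price 5.9612; hedge Δ=-0.7256, bond B=21.9237.
The time-0 hedge costs 5.9612, which is the no-arbitrage price.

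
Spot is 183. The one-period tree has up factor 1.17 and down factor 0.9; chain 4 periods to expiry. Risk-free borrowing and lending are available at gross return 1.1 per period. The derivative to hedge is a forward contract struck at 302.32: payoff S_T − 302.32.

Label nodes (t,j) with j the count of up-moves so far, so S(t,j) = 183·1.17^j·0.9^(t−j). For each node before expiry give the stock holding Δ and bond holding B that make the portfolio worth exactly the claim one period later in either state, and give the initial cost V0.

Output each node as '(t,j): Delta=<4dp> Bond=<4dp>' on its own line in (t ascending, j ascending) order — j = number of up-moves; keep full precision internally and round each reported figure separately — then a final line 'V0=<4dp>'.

Since d<R<u, set p* = (R−d)/(u−d) = 0.7407; price each node as the discounted p*-expectation of its children.
Terminal values V(4,·): V(4,0)=-182.2537, V(4,1)=-146.2338, V(4,2)=-99.4080, V(4,3)=-38.5343, V(4,4)=40.6014
(3,0): S=133.4070. Δ = (V_up−V_dn)/(S_up−S_dn) = (-146.2338−-182.2537)/(156.0862−120.0663) = 1.0000. V = [p*·-146.2338 + (1−p*)·-182.2537]/1.1 = -141.4294. B = V − Δ·S = -274.8364.
(3,1): S=173.4291. Δ = (V_up−V_dn)/(S_up−S_dn) = (-99.4080−-146.2338)/(202.9120−156.0862) = 1.0000. V = [p*·-99.4080 + (1−p*)·-146.2338]/1.1 = -101.4073. B = V − Δ·S = -274.8364.
(3,2): S=225.4578. Δ = (V_up−V_dn)/(S_up−S_dn) = (-38.5343−-99.4080)/(263.7857−202.9120) = 1.0000. V = [p*·-38.5343 + (1−p*)·-99.4080]/1.1 = -49.3785. B = V − Δ·S = -274.8364.
(3,3): S=293.0952. Δ = (V_up−V_dn)/(S_up−S_dn) = (40.6014−-38.5343)/(342.9214−263.7857) = 1.0000. V = [p*·40.6014 + (1−p*)·-38.5343]/1.1 = 18.2588. B = V − Δ·S = -274.8364.
(2,0): S=148.2300. Δ = (V_up−V_dn)/(S_up−S_dn) = (-101.4073−-141.4294)/(173.4291−133.4070) = 1.0000. V = [p*·-101.4073 + (1−p*)·-141.4294]/1.1 = -101.6212. B = V − Δ·S = -249.8512.
(2,1): S=192.6990. Δ = (V_up−V_dn)/(S_up−S_dn) = (-49.3785−-101.4073)/(225.4578−173.4291) = 1.0000. V = [p*·-49.3785 + (1−p*)·-101.4073]/1.1 = -57.1522. B = V − Δ·S = -249.8512.
(2,2): S=250.5087. Δ = (V_up−V_dn)/(S_up−S_dn) = (18.2588−-49.3785)/(293.0952−225.4578) = 1.0000. V = [p*·18.2588 + (1−p*)·-49.3785]/1.1 = 0.6575. B = V − Δ·S = -249.8512.
(1,0): S=164.7000. Δ = (V_up−V_dn)/(S_up−S_dn) = (-57.1522−-101.6212)/(192.6990−148.2300) = 1.0000. V = [p*·-57.1522 + (1−p*)·-101.6212]/1.1 = -62.4375. B = V − Δ·S = -227.1375.
(1,1): S=214.1100. Δ = (V_up−V_dn)/(S_up−S_dn) = (0.6575−-57.1522)/(250.5087−192.6990) = 1.0000. V = [p*·0.6575 + (1−p*)·-57.1522]/1.1 = -13.0275. B = V − Δ·S = -227.1375.
(0,0): S=183.0000. Δ = (V_up−V_dn)/(S_up−S_dn) = (-13.0275−-62.4375)/(214.1100−164.7000) = 1.0000. V = [p*·-13.0275 + (1−p*)·-62.4375]/1.1 = -23.4886. B = V − Δ·S = -206.4886.
Self-financing check: at every node Δ·S+B equals the discounted successor values.

(0,0): Delta=1.0000 Bond=-206.4886
(1,0): Delta=1.0000 Bond=-227.1375
(1,1): Delta=1.0000 Bond=-227.1375
(2,0): Delta=1.0000 Bond=-249.8512
(2,1): Delta=1.0000 Bond=-249.8512
(2,2): Delta=1.0000 Bond=-249.8512
(3,0): Delta=1.0000 Bond=-274.8364
(3,1): Delta=1.0000 Bond=-274.8364
(3,2): Delta=1.0000 Bond=-274.8364
(3,3): Delta=1.0000 Bond=-274.8364
V0=-23.4886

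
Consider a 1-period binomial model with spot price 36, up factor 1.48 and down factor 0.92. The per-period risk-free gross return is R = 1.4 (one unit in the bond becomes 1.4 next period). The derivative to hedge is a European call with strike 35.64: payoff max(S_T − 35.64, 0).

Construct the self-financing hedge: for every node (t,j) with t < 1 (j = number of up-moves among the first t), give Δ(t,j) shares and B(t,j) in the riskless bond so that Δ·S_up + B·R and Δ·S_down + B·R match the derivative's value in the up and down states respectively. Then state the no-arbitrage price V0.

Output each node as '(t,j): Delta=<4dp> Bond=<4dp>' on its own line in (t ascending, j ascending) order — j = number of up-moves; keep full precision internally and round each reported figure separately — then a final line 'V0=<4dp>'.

(0,0): Delta=0.8750 Bond=-20.7000
V0=10.8000

No-arbitrage ⇒ martingale measure with p* = (R−d)/(u−d) = 0.8571.
At expiry t=1: V(1,0)=0.0000, V(1,1)=17.6400
(0,0): S=36.0000. Δ = (V_up−V_dn)/(S_up−S_dn) = (17.6400−0.0000)/(53.2800−33.1200) = 0.8750. V = [p*·17.6400 + (1−p*)·0.0000]/1.4 = 10.8000. B = V − Δ·S = -20.7000.
Self-financing check: at every node Δ·S+B equals the discounted successor values.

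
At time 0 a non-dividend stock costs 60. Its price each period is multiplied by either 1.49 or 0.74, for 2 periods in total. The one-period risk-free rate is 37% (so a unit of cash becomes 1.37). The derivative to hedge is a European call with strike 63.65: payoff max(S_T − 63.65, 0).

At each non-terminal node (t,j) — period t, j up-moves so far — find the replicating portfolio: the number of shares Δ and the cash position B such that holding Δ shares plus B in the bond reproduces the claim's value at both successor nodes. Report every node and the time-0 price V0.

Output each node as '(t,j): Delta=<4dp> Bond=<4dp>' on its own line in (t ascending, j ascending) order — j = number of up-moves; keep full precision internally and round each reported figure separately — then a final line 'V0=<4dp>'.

(0,0): Delta=0.9201 Bond=-28.6971
(1,0): Delta=0.0753 Bond=-1.8048
(1,1): Delta=1.0000 Bond=-46.4599
V0=26.5077

No-arbitrage ⇒ martingale measure with p* = (R−d)/(u−d) = 0.8400.
Terminal payoffs: V(2,0)=0.0000, V(2,1)=2.5060, V(2,2)=69.5560
  t=1,j=0: stock 44.4000 → up 66.1560 (V=2.5060), down 32.8560 (V=0.0000). Price 1.5365; hedge Δ=0.0753, bond B=-1.8048.
  t=1,j=1: stock 89.4000 → up 133.2060 (V=69.5560), down 66.1560 (V=2.5060). Price 42.9401; hedge Δ=1.0000, bond B=-46.4599.
  t=0,j=0: stock 60.0000 → up 89.4000 (V=42.9401), down 44.4000 (V=1.5365). Price 26.5077; hedge Δ=0.9201, bond B=-28.6971.
The time-0 hedge costs 26.5077, which is the no-arbitrage price.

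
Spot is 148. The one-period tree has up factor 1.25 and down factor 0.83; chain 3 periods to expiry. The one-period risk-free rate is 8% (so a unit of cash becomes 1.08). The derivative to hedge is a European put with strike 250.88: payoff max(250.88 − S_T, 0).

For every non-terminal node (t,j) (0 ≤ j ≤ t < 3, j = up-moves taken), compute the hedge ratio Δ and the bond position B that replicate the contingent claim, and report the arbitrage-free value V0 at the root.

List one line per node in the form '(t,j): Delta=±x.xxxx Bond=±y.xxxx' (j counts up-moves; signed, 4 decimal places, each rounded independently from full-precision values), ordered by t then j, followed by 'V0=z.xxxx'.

(0,0): Delta=-0.8134 Bond=177.9338
(1,0): Delta=-1.0000 Bond=215.0892
(1,1): Delta=-0.7292 Bond=176.5825
(2,0): Delta=-1.0000 Bond=232.2963
(2,1): Delta=-1.0000 Bond=232.2963
(2,2): Delta=-0.6069 Bond=162.4297
V0=57.5491

The replicating-portfolio and risk-neutral prices coincide; use p* = (1.08−0.83)/(1.25−0.83) = 0.5952 for the latter.
Terminal values V(3,·): V(3,0)=166.2555, V(3,1)=123.4335, V(3,2)=58.9425, V(3,3)=0.0000
(2,0): S=101.9572. Δ = (V_up−V_dn)/(S_up−S_dn) = (123.4335−166.2555)/(127.4465−84.6245) = -1.0000. V = [p*·123.4335 + (1−p*)·166.2555]/1.08 = 130.3391. B = V − Δ·S = 232.2963.
(2,1): S=153.5500. Δ = (V_up−V_dn)/(S_up−S_dn) = (58.9425−123.4335)/(191.9375−127.4465) = -1.0000. V = [p*·58.9425 + (1−p*)·123.4335]/1.08 = 78.7463. B = V − Δ·S = 232.2963.
(2,2): S=231.2500. Δ = (V_up−V_dn)/(S_up−S_dn) = (0.0000−58.9425)/(289.0625−191.9375) = -0.6069. V = [p*·0.0000 + (1−p*)·58.9425]/1.08 = 22.0904. B = V − Δ·S = 162.4297.
(1,0): S=122.8400. Δ = (V_up−V_dn)/(S_up−S_dn) = (78.7463−130.3391)/(153.5500−101.9572) = -1.0000. V = [p*·78.7463 + (1−p*)·130.3391]/1.08 = 92.2492. B = V − Δ·S = 215.0892.
(1,1): S=185.0000. Δ = (V_up−V_dn)/(S_up−S_dn) = (22.0904−78.7463)/(231.2500−153.5500) = -0.7292. V = [p*·22.0904 + (1−p*)·78.7463]/1.08 = 41.6876. B = V − Δ·S = 176.5825.
(0,0): S=148.0000. Δ = (V_up−V_dn)/(S_up−S_dn) = (41.6876−92.2492)/(185.0000−122.8400) = -0.8134. V = [p*·41.6876 + (1−p*)·92.2492]/1.08 = 57.5491. B = V − Δ·S = 177.9338.
Root portfolio cost Δ·148+B reproduces V0=57.5491.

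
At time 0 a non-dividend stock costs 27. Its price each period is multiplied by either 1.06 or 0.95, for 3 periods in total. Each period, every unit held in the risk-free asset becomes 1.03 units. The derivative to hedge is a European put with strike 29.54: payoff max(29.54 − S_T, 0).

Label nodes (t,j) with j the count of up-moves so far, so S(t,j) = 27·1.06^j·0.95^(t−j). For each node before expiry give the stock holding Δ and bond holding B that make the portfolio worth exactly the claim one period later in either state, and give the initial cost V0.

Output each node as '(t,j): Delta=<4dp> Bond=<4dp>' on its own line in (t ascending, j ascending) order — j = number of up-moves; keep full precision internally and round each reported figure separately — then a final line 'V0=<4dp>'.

Risk-neutral probability p* = (R−d)/(u−d) = (1.03−0.95)/(1.06−0.95) = 0.7273.
At expiry t=3: V(3,0)=6.3909, V(3,1)=3.7104, V(3,2)=0.7197, V(3,3)=0.0000
Node (2,0) S=24.3675: V=(p*·3.7104+(1−p*)·6.3909)/1.03=4.3121; Δ=(3.7104−6.3909)/(25.8296−23.1491)=-1.0000; B=V−Δ·S=28.6796
Node (2,1) S=27.1890: V=(p*·0.7197+(1−p*)·3.7104)/1.03=1.4906; Δ=(0.7197−3.7104)/(28.8203−25.8295)=-1.0000; B=V−Δ·S=28.6796
Node (2,2) S=30.3372: V=(p*·0.0000+(1−p*)·0.7197)/1.03=0.1906; Δ=(0.0000−0.7197)/(32.1574−28.8203)=-0.2157; B=V−Δ·S=6.7329
Node (1,0) S=25.6500: V=(p*·1.4906+(1−p*)·4.3121)/1.03=2.1943; Δ=(1.4906−4.3121)/(27.1890−24.3675)=-1.0000; B=V−Δ·S=27.8443
Node (1,1) S=28.6200: V=(p*·0.1906+(1−p*)·1.4906)/1.03=0.5292; Δ=(0.1906−1.4906)/(30.3372−27.1890)=-0.4130; B=V−Δ·S=12.3479
Node (0,0) S=27.0000: V=(p*·0.5292+(1−p*)·2.1943)/1.03=0.9547; Δ=(0.5292−2.1943)/(28.6200−25.6500)=-0.5606; B=V−Δ·S=16.0915
Self-financing check: at every node Δ·S+B equals the discounted successor values.

(0,0): Delta=-0.5606 Bond=16.0915
(1,0): Delta=-1.0000 Bond=27.8443
(1,1): Delta=-0.4130 Bond=12.3479
(2,0): Delta=-1.0000 Bond=28.6796
(2,1): Delta=-1.0000 Bond=28.6796
(2,2): Delta=-0.2157 Bond=6.7329
V0=0.9547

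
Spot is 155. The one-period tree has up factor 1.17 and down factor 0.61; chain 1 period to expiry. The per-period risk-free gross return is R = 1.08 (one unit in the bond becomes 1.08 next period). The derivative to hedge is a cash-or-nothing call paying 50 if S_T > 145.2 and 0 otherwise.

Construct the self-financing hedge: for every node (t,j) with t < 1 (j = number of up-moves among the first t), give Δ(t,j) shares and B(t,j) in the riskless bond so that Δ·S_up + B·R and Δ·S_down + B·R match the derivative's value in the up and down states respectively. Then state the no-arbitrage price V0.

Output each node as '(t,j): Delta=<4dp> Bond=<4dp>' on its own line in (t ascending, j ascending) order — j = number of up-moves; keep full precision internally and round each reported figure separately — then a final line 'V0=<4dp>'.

(0,0): Delta=0.5760 Bond=-50.4299
V0=38.8558

Under the risk-neutral measure, an up-move has probability p* = (R−d)/(u−d) = 0.8393 and values discount at R = 1.08.
Terminal values V(1,·): V(1,0)=0.0000, V(1,1)=50.0000
  t=0,j=0: stock 155.0000 → up 181.3500 (V=50.0000), down 94.5500 (V=0.0000). Price 38.8558; hedge Δ=0.5760, bond B=-50.4299.
Each (Δ,B) replicates both successor values, so the strategy is self-financing and V0 is arbitrage-free.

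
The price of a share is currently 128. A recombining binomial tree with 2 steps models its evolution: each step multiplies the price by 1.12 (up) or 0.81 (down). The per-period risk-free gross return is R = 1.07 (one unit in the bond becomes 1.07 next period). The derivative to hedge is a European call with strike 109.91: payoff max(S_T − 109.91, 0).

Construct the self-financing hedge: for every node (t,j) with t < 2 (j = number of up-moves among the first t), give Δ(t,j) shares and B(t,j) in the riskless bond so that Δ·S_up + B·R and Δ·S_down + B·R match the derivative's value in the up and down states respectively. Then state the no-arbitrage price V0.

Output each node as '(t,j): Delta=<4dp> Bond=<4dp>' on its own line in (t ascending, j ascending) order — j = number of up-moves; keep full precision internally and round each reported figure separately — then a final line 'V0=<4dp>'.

Under the risk-neutral measure, an up-move has probability p* = (R−d)/(u−d) = 0.8387 and values discount at R = 1.07.
Terminal payoffs: V(2,0)=0.0000, V(2,1)=6.2116, V(2,2)=50.6532
(1,0): S=103.6800. Δ = (V_up−V_dn)/(S_up−S_dn) = (6.2116−0.0000)/(116.1216−83.9808) = 0.1933. V = [p*·6.2116 + (1−p*)·0.0000]/1.07 = 4.8689. B = V − Δ·S = -15.1685.
(1,1): S=143.3600. Δ = (V_up−V_dn)/(S_up−S_dn) = (50.6532−6.2116)/(160.5632−116.1216) = 1.0000. V = [p*·50.6532 + (1−p*)·6.2116]/1.07 = 40.6404. B = V − Δ·S = -102.7196.
(0,0): S=128.0000. Δ = (V_up−V_dn)/(S_up−S_dn) = (40.6404−4.8689)/(143.3600−103.6800) = 0.9015. V = [p*·40.6404 + (1−p*)·4.8689]/1.07 = 32.5895. B = V − Δ·S = -82.8023.
Check: Δ(0,0)·S0 + B(0,0) = 32.5895 = V0.

(0,0): Delta=0.9015 Bond=-82.8023
(1,0): Delta=0.1933 Bond=-15.1685
(1,1): Delta=1.0000 Bond=-102.7196
V0=32.5895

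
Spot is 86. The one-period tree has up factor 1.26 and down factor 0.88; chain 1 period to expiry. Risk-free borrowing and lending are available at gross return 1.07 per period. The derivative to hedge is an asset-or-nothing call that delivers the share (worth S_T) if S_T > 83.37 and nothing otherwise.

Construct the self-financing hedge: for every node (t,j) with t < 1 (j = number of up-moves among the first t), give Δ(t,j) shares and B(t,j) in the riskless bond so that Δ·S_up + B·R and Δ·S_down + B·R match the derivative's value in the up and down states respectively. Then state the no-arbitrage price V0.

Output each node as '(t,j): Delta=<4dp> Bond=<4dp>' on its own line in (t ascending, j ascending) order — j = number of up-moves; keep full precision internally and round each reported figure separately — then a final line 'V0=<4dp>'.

(0,0): Delta=3.3158 Bond=-234.5224
V0=50.6355

Since d<R<u, set p* = (R−d)/(u−d) = 0.5000; price each node as the discounted p*-expectation of its children.
Terminal payoffs: V(1,0)=0.0000, V(1,1)=108.3600
Node (0,0) S=86.0000: V=(p*·108.3600+(1−p*)·0.0000)/1.07=50.6355; Δ=(108.3600−0.0000)/(108.3600−75.6800)=3.3158; B=V−Δ·S=-234.5224
Check: Δ(0,0)·S0 + B(0,0) = 50.6355 = V0.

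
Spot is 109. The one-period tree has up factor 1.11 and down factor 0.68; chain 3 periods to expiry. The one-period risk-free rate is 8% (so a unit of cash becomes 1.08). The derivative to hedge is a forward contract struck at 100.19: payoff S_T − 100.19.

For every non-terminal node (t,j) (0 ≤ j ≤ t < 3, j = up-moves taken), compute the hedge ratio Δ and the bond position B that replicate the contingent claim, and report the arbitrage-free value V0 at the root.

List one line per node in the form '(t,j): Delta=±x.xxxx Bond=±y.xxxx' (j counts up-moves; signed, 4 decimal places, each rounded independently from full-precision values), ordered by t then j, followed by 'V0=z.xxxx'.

(0,0): Delta=1.0000 Bond=-79.5341
(1,0): Delta=1.0000 Bond=-85.8968
(1,1): Delta=1.0000 Bond=-85.8968
(2,0): Delta=1.0000 Bond=-92.7685
(2,1): Delta=1.0000 Bond=-92.7685
(2,2): Delta=1.0000 Bond=-92.7685
V0=29.4659

Risk-neutral probability p* = (R−d)/(u−d) = (1.08−0.68)/(1.11−0.68) = 0.9302.
Payoff layer (t=3): V(3,0)=-65.9169, V(3,1)=-44.2442, V(3,2)=-8.8667, V(3,3)=48.8818
Node (2,0) S=50.4016: V=(p*·-44.2442+(1−p*)·-65.9169)/1.08=-42.3669; Δ=(-44.2442−-65.9169)/(55.9458−34.2731)=1.0000; B=V−Δ·S=-92.7685
Node (2,1) S=82.2732: V=(p*·-8.8667+(1−p*)·-44.2442)/1.08=-10.4953; Δ=(-8.8667−-44.2442)/(91.3233−55.9458)=1.0000; B=V−Δ·S=-92.7685
Node (2,2) S=134.2989: V=(p*·48.8818+(1−p*)·-8.8667)/1.08=41.5304; Δ=(48.8818−-8.8667)/(149.0718−91.3233)=1.0000; B=V−Δ·S=-92.7685
Node (1,0) S=74.1200: V=(p*·-10.4953+(1−p*)·-42.3669)/1.08=-11.7768; Δ=(-10.4953−-42.3669)/(82.2732−50.4016)=1.0000; B=V−Δ·S=-85.8968
Node (1,1) S=120.9900: V=(p*·41.5304+(1−p*)·-10.4953)/1.08=35.0932; Δ=(41.5304−-10.4953)/(134.2989−82.2732)=1.0000; B=V−Δ·S=-85.8968
Node (0,0) S=109.0000: V=(p*·35.0932+(1−p*)·-11.7768)/1.08=29.4659; Δ=(35.0932−-11.7768)/(120.9900−74.1200)=1.0000; B=V−Δ·S=-79.5341
Each (Δ,B) replicates both successor values, so the strategy is self-financing and V0 is arbitrage-free.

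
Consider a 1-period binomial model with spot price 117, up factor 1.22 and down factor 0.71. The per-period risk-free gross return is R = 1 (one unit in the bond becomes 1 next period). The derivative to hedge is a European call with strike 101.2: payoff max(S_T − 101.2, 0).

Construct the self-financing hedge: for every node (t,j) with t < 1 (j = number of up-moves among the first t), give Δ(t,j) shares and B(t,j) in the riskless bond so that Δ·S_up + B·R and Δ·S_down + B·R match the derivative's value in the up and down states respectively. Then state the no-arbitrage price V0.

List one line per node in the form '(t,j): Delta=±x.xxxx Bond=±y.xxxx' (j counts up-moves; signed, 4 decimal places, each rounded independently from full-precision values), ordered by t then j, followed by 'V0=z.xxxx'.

(0,0): Delta=0.6962 Bond=-57.8302
V0=23.6208

Since d<R<u, set p* = (R−d)/(u−d) = 0.5686; price each node as the discounted p*-expectation of its children.
Terminal values V(1,·): V(1,0)=0.0000, V(1,1)=41.5400
Node (0,0) S=117.0000: V=(p*·41.5400+(1−p*)·0.0000)/1=23.6208; Δ=(41.5400−0.0000)/(142.7400−83.0700)=0.6962; B=V−Δ·S=-57.8302
The time-0 hedge costs 23.6208, which is the no-arbitrage price.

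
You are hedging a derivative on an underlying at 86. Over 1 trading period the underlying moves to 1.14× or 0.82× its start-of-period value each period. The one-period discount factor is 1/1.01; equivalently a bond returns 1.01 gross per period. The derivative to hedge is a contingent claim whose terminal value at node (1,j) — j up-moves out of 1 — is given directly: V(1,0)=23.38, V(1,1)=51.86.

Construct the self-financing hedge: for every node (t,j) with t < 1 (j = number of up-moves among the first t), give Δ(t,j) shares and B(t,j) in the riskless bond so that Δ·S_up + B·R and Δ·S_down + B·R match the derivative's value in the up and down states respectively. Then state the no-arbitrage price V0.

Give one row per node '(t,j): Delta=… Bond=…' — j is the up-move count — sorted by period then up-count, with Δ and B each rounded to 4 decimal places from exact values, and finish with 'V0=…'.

(0,0): Delta=1.0349 Bond=-49.1089
V0=39.8911

Under the risk-neutral measure, an up-move has probability p* = (R−d)/(u−d) = 0.5938 and values discount at R = 1.01.
Terminal values V(1,·): V(1,0)=23.3800, V(1,1)=51.8600
(0,0): S=86.0000. Δ = (V_up−V_dn)/(S_up−S_dn) = (51.8600−23.3800)/(98.0400−70.5200) = 1.0349. V = [p*·51.8600 + (1−p*)·23.3800]/1.01 = 39.8911. B = V − Δ·S = -49.1089.
Check: Δ(0,0)·S0 + B(0,0) = 39.8911 = V0.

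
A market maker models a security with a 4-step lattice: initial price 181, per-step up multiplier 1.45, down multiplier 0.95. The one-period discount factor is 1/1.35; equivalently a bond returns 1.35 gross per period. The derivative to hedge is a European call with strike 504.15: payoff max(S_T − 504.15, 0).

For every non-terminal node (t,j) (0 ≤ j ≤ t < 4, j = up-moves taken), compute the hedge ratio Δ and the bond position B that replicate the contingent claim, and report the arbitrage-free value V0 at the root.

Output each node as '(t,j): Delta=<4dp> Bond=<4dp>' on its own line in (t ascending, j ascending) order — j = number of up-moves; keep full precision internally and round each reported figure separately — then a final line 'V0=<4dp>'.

Risk-neutral probability p* = (R−d)/(u−d) = (1.35−0.95)/(1.45−0.95) = 0.8000.
Terminal values V(4,·): V(4,0)=0.0000, V(4,1)=0.0000, V(4,2)=0.0000, V(4,3)=20.0611, V(4,4)=295.9616
  t=3,j=0: stock 155.1849 → up 225.0181 (V=0.0000), down 147.4256 (V=0.0000). Price 0.0000; hedge Δ=0.0000, bond B=0.0000.
  t=3,j=1: stock 236.8611 → up 343.4486 (V=0.0000), down 225.0181 (V=0.0000). Price 0.0000; hedge Δ=0.0000, bond B=0.0000.
  t=3,j=2: stock 361.5249 → up 524.2111 (V=20.0611), down 343.4486 (V=0.0000). Price 11.8880; hedge Δ=0.1110, bond B=-28.2341.
  t=3,j=3: stock 551.8011 → up 800.1116 (V=295.9616), down 524.2111 (V=20.0611). Price 178.3567; hedge Δ=1.0000, bond B=-373.4444.
  t=2,j=0: stock 163.3525 → up 236.8611 (V=0.0000), down 155.1849 (V=0.0000). Price 0.0000; hedge Δ=0.0000, bond B=0.0000.
  t=2,j=1: stock 249.3275 → up 361.5249 (V=11.8880), down 236.8611 (V=0.0000). Price 7.0448; hedge Δ=0.0954, bond B=-16.7313.
  t=2,j=2: stock 380.5525 → up 551.8011 (V=178.3567), down 361.5249 (V=11.8880). Price 107.4540; hedge Δ=0.8749, bond B=-225.4832.
  t=1,j=0: stock 171.9500 → up 249.3275 (V=7.0448), down 163.3525 (V=0.0000). Price 4.1747; hedge Δ=0.0819, bond B=-9.9149.
  t=1,j=1: stock 262.4500 → up 380.5525 (V=107.4540), down 249.3275 (V=7.0448). Price 64.7201; hedge Δ=0.7652, bond B=-136.0984.
  t=0,j=0: stock 181.0000 → up 262.4500 (V=64.7201), down 171.9500 (V=4.1747). Price 38.9711; hedge Δ=0.6690, bond B=-82.1198.
Each (Δ,B) replicates both successor values, so the strategy is self-financing and V0 is arbitrage-free.

(0,0): Delta=0.6690 Bond=-82.1198
(1,0): Delta=0.0819 Bond=-9.9149
(1,1): Delta=0.7652 Bond=-136.0984
(2,0): Delta=0.0000 Bond=0.0000
(2,1): Delta=0.0954 Bond=-16.7313
(2,2): Delta=0.8749 Bond=-225.4832
(3,0): Delta=0.0000 Bond=0.0000
(3,1): Delta=0.0000 Bond=0.0000
(3,2): Delta=0.1110 Bond=-28.2341
(3,3): Delta=1.0000 Bond=-373.4444
V0=38.9711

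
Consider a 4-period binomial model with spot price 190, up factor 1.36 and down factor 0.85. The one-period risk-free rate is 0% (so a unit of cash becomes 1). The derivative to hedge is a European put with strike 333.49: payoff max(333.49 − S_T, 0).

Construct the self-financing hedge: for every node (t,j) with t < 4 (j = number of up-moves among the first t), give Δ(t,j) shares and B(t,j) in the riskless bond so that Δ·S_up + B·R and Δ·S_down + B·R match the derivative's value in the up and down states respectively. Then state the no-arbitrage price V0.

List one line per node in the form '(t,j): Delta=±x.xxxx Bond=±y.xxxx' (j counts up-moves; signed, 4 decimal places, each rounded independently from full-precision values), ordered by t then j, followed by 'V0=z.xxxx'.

(0,0): Delta=-0.7985 Bond=302.7918
(1,0): Delta=-0.9236 Bond=323.0004
(1,1): Delta=-0.6108 Bond=254.2911
(2,0): Delta=-1.0000 Bond=333.4900
(2,1): Delta=-0.8090 Bond=297.8252
(2,2): Delta=-0.3135 Bond=149.8092
(3,0): Delta=-1.0000 Bond=333.4900
(3,1): Delta=-1.0000 Bond=333.4900
(3,2): Delta=-0.5224 Bond=212.2298
(3,3): Delta=0.0000 Bond=0.0000
V0=151.0851

Under the risk-neutral measure, an up-move has probability p* = (R−d)/(u−d) = 0.2941 and values discount at R = 1.
Terminal payoffs: V(4,0)=234.3088, V(4,1)=174.8001, V(4,2)=79.5862, V(4,3)=0.0000, V(4,4)=0.0000
(3,0): S=116.6837. Δ = (V_up−V_dn)/(S_up−S_dn) = (174.8001−234.3088)/(158.6899−99.1812) = -1.0000. V = [p*·174.8001 + (1−p*)·234.3088]/1 = 216.8063. B = V − Δ·S = 333.4900.
(3,1): S=186.6940. Δ = (V_up−V_dn)/(S_up−S_dn) = (79.5862−174.8001)/(253.9038−158.6899) = -1.0000. V = [p*·79.5862 + (1−p*)·174.8001]/1 = 146.7960. B = V − Δ·S = 333.4900.
(3,2): S=298.7104. Δ = (V_up−V_dn)/(S_up−S_dn) = (0.0000−79.5862)/(406.2461−253.9038) = -0.5224. V = [p*·0.0000 + (1−p*)·79.5862]/1 = 56.1785. B = V − Δ·S = 212.2298.
(3,3): S=477.9366. Δ = (V_up−V_dn)/(S_up−S_dn) = (0.0000−0.0000)/(649.9938−406.2461) = 0.0000. V = [p*·0.0000 + (1−p*)·0.0000]/1 = 0.0000. B = V − Δ·S = 0.0000.
(2,0): S=137.2750. Δ = (V_up−V_dn)/(S_up−S_dn) = (146.7960−216.8063)/(186.6940−116.6837) = -1.0000. V = [p*·146.7960 + (1−p*)·216.8063]/1 = 196.2150. B = V − Δ·S = 333.4900.
(2,1): S=219.6400. Δ = (V_up−V_dn)/(S_up−S_dn) = (56.1785−146.7960)/(298.7104−186.6940) = -0.8090. V = [p*·56.1785 + (1−p*)·146.7960]/1 = 120.1438. B = V − Δ·S = 297.8252.
(2,2): S=351.4240. Δ = (V_up−V_dn)/(S_up−S_dn) = (0.0000−56.1785)/(477.9366−298.7104) = -0.3135. V = [p*·0.0000 + (1−p*)·56.1785]/1 = 39.6554. B = V − Δ·S = 149.8092.
(1,0): S=161.5000. Δ = (V_up−V_dn)/(S_up−S_dn) = (120.1438−196.2150)/(219.6400−137.2750) = -0.9236. V = [p*·120.1438 + (1−p*)·196.2150]/1 = 173.8411. B = V − Δ·S = 323.0004.
(1,1): S=258.4000. Δ = (V_up−V_dn)/(S_up−S_dn) = (39.6554−120.1438)/(351.4240−219.6400) = -0.6108. V = [p*·39.6554 + (1−p*)·120.1438]/1 = 96.4707. B = V − Δ·S = 254.2911.
(0,0): S=190.0000. Δ = (V_up−V_dn)/(S_up−S_dn) = (96.4707−173.8411)/(258.4000−161.5000) = -0.7985. V = [p*·96.4707 + (1−p*)·173.8411]/1 = 151.0851. B = V − Δ·S = 302.7918.
Root portfolio cost Δ·190+B reproduces V0=151.0851.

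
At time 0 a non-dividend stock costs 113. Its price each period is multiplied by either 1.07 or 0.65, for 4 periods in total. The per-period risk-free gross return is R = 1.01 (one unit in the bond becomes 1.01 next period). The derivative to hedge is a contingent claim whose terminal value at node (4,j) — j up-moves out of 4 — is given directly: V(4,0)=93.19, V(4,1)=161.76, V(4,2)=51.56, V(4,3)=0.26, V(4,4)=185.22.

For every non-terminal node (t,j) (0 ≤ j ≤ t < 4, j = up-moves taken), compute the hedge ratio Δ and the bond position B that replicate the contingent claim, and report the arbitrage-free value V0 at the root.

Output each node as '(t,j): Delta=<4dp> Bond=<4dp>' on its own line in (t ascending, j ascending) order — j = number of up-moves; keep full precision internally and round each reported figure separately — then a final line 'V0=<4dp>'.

(0,0): Delta=1.9375 Bond=-116.7236
(1,0): Delta=-2.0108 Bond=172.1127
(1,1): Delta=2.3373 Bond=-166.2247
(2,0): Delta=-4.1803 Bond=277.4119
(2,1): Delta=-1.7912 Bond=156.5708
(2,2): Delta=2.7552 Bond=-221.9632
(3,0): Delta=5.2610 Bond=-12.8022
(3,1): Delta=-5.1362 Bond=329.0174
(3,2): Delta=-1.4525 Bond=129.6563
(3,3): Delta=3.1813 Bond=-283.1561
V0=102.2146

Under the risk-neutral measure, an up-move has probability p* = (R−d)/(u−d) = 0.8571 and values discount at R = 1.01.
Terminal values V(4,·): V(4,0)=93.1900, V(4,1)=161.7600, V(4,2)=51.5600, V(4,3)=0.2600, V(4,4)=185.2200
(3,0): S=31.0326. Δ = (V_up−V_dn)/(S_up−S_dn) = (161.7600−93.1900)/(33.2049−20.1712) = 5.2610. V = [p*·161.7600 + (1−p*)·93.1900]/1.01 = 150.4597. B = V − Δ·S = -12.8022.
(3,1): S=51.0845. Δ = (V_up−V_dn)/(S_up−S_dn) = (51.5600−161.7600)/(54.6604−33.2049) = -5.1362. V = [p*·51.5600 + (1−p*)·161.7600]/1.01 = 66.6365. B = V − Δ·S = 329.0174.
(3,2): S=84.0929. Δ = (V_up−V_dn)/(S_up−S_dn) = (0.2600−51.5600)/(89.9794−54.6604) = -1.4525. V = [p*·0.2600 + (1−p*)·51.5600]/1.01 = 7.5134. B = V − Δ·S = 129.6563.
(3,3): S=138.4299. Δ = (V_up−V_dn)/(S_up−S_dn) = (185.2200−0.2600)/(148.1199−89.9794) = 3.1813. V = [p*·185.2200 + (1−p*)·0.2600]/1.01 = 157.2249. B = V − Δ·S = -283.1561.
(2,0): S=47.7425. Δ = (V_up−V_dn)/(S_up−S_dn) = (66.6365−150.4597)/(51.0845−31.0326) = -4.1803. V = [p*·66.6365 + (1−p*)·150.4597]/1.01 = 77.8329. B = V − Δ·S = 277.4119.
(2,1): S=78.5915. Δ = (V_up−V_dn)/(S_up−S_dn) = (7.5134−66.6365)/(84.0929−51.0845) = -1.7912. V = [p*·7.5134 + (1−p*)·66.6365]/1.01 = 15.8016. B = V − Δ·S = 156.5708.
(2,2): S=129.3737. Δ = (V_up−V_dn)/(S_up−S_dn) = (157.2249−7.5134)/(138.4299−84.0929) = 2.7552. V = [p*·157.2249 + (1−p*)·7.5134]/1.01 = 134.4926. B = V − Δ·S = -221.9632.
(1,0): S=73.4500. Δ = (V_up−V_dn)/(S_up−S_dn) = (15.8016−77.8329)/(78.5915−47.7425) = -2.0108. V = [p*·15.8016 + (1−p*)·77.8329]/1.01 = 24.4190. B = V − Δ·S = 172.1127.
(1,1): S=120.9100. Δ = (V_up−V_dn)/(S_up−S_dn) = (134.4926−15.8016)/(129.3737−78.5915) = 2.3373. V = [p*·134.4926 + (1−p*)·15.8016]/1.01 = 116.3730. B = V − Δ·S = -166.2247.
(0,0): S=113.0000. Δ = (V_up−V_dn)/(S_up−S_dn) = (116.3730−24.4190)/(120.9100−73.4500) = 1.9375. V = [p*·116.3730 + (1−p*)·24.4190]/1.01 = 102.2146. B = V − Δ·S = -116.7236.
The time-0 hedge costs 102.2146, which is the no-arbitrage price.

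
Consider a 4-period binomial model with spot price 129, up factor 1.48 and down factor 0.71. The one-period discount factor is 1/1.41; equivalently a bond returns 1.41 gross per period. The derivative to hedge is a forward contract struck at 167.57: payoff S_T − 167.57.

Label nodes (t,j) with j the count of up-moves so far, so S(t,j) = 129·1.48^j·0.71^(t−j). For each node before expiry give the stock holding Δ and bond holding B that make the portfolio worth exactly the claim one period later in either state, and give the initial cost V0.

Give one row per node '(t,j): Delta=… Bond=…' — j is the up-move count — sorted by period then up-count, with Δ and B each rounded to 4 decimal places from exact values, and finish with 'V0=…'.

Risk-neutral probability p* = (R−d)/(u−d) = (1.41−0.71)/(1.48−0.71) = 0.9091.
Terminal payoffs: V(4,0)=-134.7889, V(4,1)=-99.2376, V(4,2)=-25.1307, V(4,3)=129.3457, V(4,4)=451.3529
  t=3,j=0: stock 46.1705 → up 68.3324 (V=-99.2376), down 32.7811 (V=-134.7889). Price -72.6735; hedge Δ=1.0000, bond B=-118.8440.
  t=3,j=1: stock 96.2428 → up 142.4393 (V=-25.1307), down 68.3324 (V=-99.2376). Price -22.6012; hedge Δ=1.0000, bond B=-118.8440.
  t=3,j=2: stock 200.6187 → up 296.9157 (V=129.3457), down 142.4393 (V=-25.1307). Price 81.7748; hedge Δ=1.0000, bond B=-118.8440.
  t=3,j=3: stock 418.1912 → up 618.9229 (V=451.3529), down 296.9157 (V=129.3457). Price 299.3472; hedge Δ=1.0000, bond B=-118.8440.
  t=2,j=0: stock 65.0289 → up 96.2428 (V=-22.6012), down 46.1705 (V=-72.6735). Price -19.2576; hedge Δ=1.0000, bond B=-84.2865.
  t=2,j=1: stock 135.5532 → up 200.6187 (V=81.7748), down 96.2428 (V=-22.6012). Price 51.2667; hedge Δ=1.0000, bond B=-84.2865.
  t=2,j=2: stock 282.5616 → up 418.1912 (V=299.3472), down 200.6187 (V=81.7748). Price 198.2751; hedge Δ=1.0000, bond B=-84.2865.
  t=1,j=0: stock 91.5900 → up 135.5532 (V=51.2667), down 65.0289 (V=-19.2576). Price 31.8123; hedge Δ=1.0000, bond B=-59.7777.
  t=1,j=1: stock 190.9200 → up 282.5616 (V=198.2751), down 135.5532 (V=51.2667). Price 131.1423; hedge Δ=1.0000, bond B=-59.7777.
  t=0,j=0: stock 129.0000 → up 190.9200 (V=131.1423), down 91.5900 (V=31.8123). Price 86.6045; hedge Δ=1.0000, bond B=-42.3955.
Root portfolio cost Δ·129+B reproduces V0=86.6045.

(0,0): Delta=1.0000 Bond=-42.3955
(1,0): Delta=1.0000 Bond=-59.7777
(1,1): Delta=1.0000 Bond=-59.7777
(2,0): Delta=1.0000 Bond=-84.2865
(2,1): Delta=1.0000 Bond=-84.2865
(2,2): Delta=1.0000 Bond=-84.2865
(3,0): Delta=1.0000 Bond=-118.8440
(3,1): Delta=1.0000 Bond=-118.8440
(3,2): Delta=1.0000 Bond=-118.8440
(3,3): Delta=1.0000 Bond=-118.8440
V0=86.6045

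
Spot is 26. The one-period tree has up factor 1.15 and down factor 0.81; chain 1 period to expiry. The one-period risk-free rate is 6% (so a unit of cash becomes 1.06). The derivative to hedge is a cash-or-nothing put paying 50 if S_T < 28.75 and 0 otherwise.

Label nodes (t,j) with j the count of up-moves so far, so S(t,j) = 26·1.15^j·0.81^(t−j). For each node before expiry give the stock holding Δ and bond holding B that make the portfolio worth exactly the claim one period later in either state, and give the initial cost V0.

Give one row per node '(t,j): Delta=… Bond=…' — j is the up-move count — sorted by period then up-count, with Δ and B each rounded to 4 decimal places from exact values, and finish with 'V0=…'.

(0,0): Delta=-5.6561 Bond=159.5450
V0=12.4861

No-arbitrage ⇒ martingale measure with p* = (R−d)/(u−d) = 0.7353.
Terminal values V(1,·): V(1,0)=50.0000, V(1,1)=0.0000
(0,0): S=26.0000. Δ = (V_up−V_dn)/(S_up−S_dn) = (0.0000−50.0000)/(29.9000−21.0600) = -5.6561. V = [p*·0.0000 + (1−p*)·50.0000]/1.06 = 12.4861. B = V − Δ·S = 159.5450.
Self-financing check: at every node Δ·S+B equals the discounted successor values.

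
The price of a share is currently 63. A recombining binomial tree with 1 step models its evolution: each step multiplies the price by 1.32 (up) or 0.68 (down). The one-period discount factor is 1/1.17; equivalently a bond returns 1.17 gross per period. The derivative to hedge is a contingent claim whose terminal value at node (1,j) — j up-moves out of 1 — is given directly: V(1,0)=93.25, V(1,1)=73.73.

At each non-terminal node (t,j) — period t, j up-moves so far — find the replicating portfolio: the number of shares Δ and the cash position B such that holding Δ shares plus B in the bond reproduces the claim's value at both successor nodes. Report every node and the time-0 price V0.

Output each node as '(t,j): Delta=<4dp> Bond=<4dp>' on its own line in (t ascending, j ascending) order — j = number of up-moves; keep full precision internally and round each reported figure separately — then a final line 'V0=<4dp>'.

The replicating-portfolio and risk-neutral prices coincide; use p* = (1.17−0.68)/(1.32−0.68) = 0.7656 for the latter.
Terminal values V(1,·): V(1,0)=93.2500, V(1,1)=73.7300
  t=0,j=0: stock 63.0000 → up 83.1600 (V=73.7300), down 42.8400 (V=93.2500). Price 66.9274; hedge Δ=-0.4841, bond B=97.4274.
Check: Δ(0,0)·S0 + B(0,0) = 66.9274 = V0.

(0,0): Delta=-0.4841 Bond=97.4274
V0=66.9274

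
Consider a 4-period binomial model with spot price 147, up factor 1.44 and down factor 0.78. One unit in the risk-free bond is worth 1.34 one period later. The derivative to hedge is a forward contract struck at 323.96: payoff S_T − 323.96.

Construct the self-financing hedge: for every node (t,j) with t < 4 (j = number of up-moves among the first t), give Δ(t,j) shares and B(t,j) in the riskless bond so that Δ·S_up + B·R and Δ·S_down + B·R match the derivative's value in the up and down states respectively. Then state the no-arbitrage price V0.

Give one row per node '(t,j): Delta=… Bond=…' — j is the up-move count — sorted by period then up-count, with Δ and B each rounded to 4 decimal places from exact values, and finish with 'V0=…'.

(0,0): Delta=1.0000 Bond=-100.4783
(1,0): Delta=1.0000 Bond=-134.6409
(1,1): Delta=1.0000 Bond=-134.6409
(2,0): Delta=1.0000 Bond=-180.4188
(2,1): Delta=1.0000 Bond=-180.4188
(2,2): Delta=1.0000 Bond=-180.4188
(3,0): Delta=1.0000 Bond=-241.7612
(3,1): Delta=1.0000 Bond=-241.7612
(3,2): Delta=1.0000 Bond=-241.7612
(3,3): Delta=1.0000 Bond=-241.7612
V0=46.5217

Under the risk-neutral measure, an up-move has probability p* = (R−d)/(u−d) = 0.8485 and values discount at R = 1.34.
Payoff layer (t=4): V(4,0)=-269.5479, V(4,1)=-223.5068, V(4,2)=-138.5080, V(4,3)=18.4129, V(4,4)=308.1131
Node (3,0) S=69.7591: V=(p*·-223.5068+(1−p*)·-269.5479)/1.34=-172.0021; Δ=(-223.5068−-269.5479)/(100.4532−54.4121)=1.0000; B=V−Δ·S=-241.7612
Node (3,1) S=128.7861: V=(p*·-138.5080+(1−p*)·-223.5068)/1.34=-112.9751; Δ=(-138.5080−-223.5068)/(185.4520−100.4532)=1.0000; B=V−Δ·S=-241.7612
Node (3,2) S=237.7590: V=(p*·18.4129+(1−p*)·-138.5080)/1.34=-4.0022; Δ=(18.4129−-138.5080)/(342.3729−185.4520)=1.0000; B=V−Δ·S=-241.7612
Node (3,3) S=438.9396: V=(p*·308.1131+(1−p*)·18.4129)/1.34=197.1785; Δ=(308.1131−18.4129)/(632.0731−342.3729)=1.0000; B=V−Δ·S=-241.7612
Node (2,0) S=89.4348: V=(p*·-112.9751+(1−p*)·-172.0021)/1.34=-90.9840; Δ=(-112.9751−-172.0021)/(128.7861−69.7591)=1.0000; B=V−Δ·S=-180.4188
Node (2,1) S=165.1104: V=(p*·-4.0022+(1−p*)·-112.9751)/1.34=-15.3084; Δ=(-4.0022−-112.9751)/(237.7590−128.7861)=1.0000; B=V−Δ·S=-180.4188
Node (2,2) S=304.8192: V=(p*·197.1785+(1−p*)·-4.0022)/1.34=124.4004; Δ=(197.1785−-4.0022)/(438.9396−237.7590)=1.0000; B=V−Δ·S=-180.4188
Node (1,0) S=114.6600: V=(p*·-15.3084+(1−p*)·-90.9840)/1.34=-19.9809; Δ=(-15.3084−-90.9840)/(165.1104−89.4348)=1.0000; B=V−Δ·S=-134.6409
Node (1,1) S=211.6800: V=(p*·124.4004+(1−p*)·-15.3084)/1.34=77.0391; Δ=(124.4004−-15.3084)/(304.8192−165.1104)=1.0000; B=V−Δ·S=-134.6409
Node (0,0) S=147.0000: V=(p*·77.0391+(1−p*)·-19.9809)/1.34=46.5217; Δ=(77.0391−-19.9809)/(211.6800−114.6600)=1.0000; B=V−Δ·S=-100.4783
Self-financing check: at every node Δ·S+B equals the discounted successor values.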